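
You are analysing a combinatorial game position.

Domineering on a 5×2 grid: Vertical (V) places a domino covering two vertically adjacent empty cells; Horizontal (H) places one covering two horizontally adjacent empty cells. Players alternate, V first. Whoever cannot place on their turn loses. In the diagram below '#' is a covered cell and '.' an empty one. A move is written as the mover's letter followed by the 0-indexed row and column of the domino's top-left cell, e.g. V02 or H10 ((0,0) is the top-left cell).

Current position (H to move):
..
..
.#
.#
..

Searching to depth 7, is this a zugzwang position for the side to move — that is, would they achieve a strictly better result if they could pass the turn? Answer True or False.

zugzwang(../../.#/.#/.., H) = False

ply 1, H at ../../.#/.#/.. | H00=+1→##/../.#/.#/..*; H10=+1→../##/.#/.#/..; H40=-1→../../.#/.#/##
ply 2, V at ##/../.#/.#/.. | V10=-1→##/#./##/.#/..*; V20=-1→##/../##/##/..; V30=-1→##/../.#/##/#.
ply 3, H at ##/#./##/.#/.. | H40=+1→##/#./##/.#/##*
ply 4: ##/#./##/.#/## is terminal -1 (V); from ../../.#/.#/.. depth 7
if H skipped the turn, V would face:
~ ply 1, V at ../../.#/.#/.. | V00=+1→#./#./.#/.#/..*; V01=+1→.#/.#/.#/.#/..; V10=+1→../#./##/.#/..; V20=-1→../../##/##/..; V30=-1→../../.#/##/#.
~ ply 2, H at #./#./.#/.#/.. | H40=-1→#./#./.#/.#/##*
~ ply 3, V at #./#./.#/.#/## | V01=+1→##/##/.#/.#/##*; V20=+1→#./#./##/##/##
~ ply 4: ##/##/.#/.#/## is terminal -1 (H); from ../../.#/.#/.. depth 7
compare (H): move=+1 vs pass=-1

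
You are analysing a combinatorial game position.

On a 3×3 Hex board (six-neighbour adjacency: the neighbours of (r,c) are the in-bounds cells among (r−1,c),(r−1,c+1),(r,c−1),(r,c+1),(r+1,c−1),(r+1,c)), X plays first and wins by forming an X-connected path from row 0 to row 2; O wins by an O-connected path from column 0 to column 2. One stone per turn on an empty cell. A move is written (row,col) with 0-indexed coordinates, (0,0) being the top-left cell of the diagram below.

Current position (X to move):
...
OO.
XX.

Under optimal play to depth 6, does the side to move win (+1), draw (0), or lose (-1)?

value(.../OO./XX., X) = -1

[.../OO./XX.] X move#1: (0,0):-1/X../OO./XX.*, (0,1):-1/.X./OO./XX., (0,2):-1/..X/OO./XX., (1,2):-1/.../OOX/XX., (2,2):-1/.../OO./XXX
[X../OO./XX.] O move#2: (0,1):+1/XO./OO./XX.*, (0,2):+1/X.O/OO./XX., (1,2):+1/X../OOO/XX., (2,2):+1/X../OO./XXO
[XO./OO./XX.] X move#3: (0,2):-1/XOX/OO./XX.*, (1,2):-1/XO./OOX/XX., (2,2):-1/XO./OO./XXX
[XOX/OO./XX.] O move#4: (1,2):+1/XOX/OOO/XX.*, (2,2):-1/XOX/OO./XXO
[XOX/OOO/XX.] end (terminal -1, X#5); searched .../OO./XX. to 6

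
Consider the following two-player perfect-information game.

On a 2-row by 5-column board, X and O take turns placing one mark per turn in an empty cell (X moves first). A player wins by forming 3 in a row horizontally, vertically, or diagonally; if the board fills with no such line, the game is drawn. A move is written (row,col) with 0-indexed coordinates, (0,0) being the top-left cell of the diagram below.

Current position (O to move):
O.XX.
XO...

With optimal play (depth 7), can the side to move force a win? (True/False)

O winning at [O.XX./XO...]: False

p1 O@[O.XX./XO...]: (0,1)[OOXX./XO...]-1* (0,4)[O.XXO/XO...]-1 (1,2)[O.XX./XOO..]-1 (1,3)[O.XX./XO.O.]-1 (1,4)[O.XX./XO..O]-1
p2 X@[OOXX./XO...]: (0,4)[OOXXX/XO...]+1* (1,2)[OOXX./XOX..]+0 (1,3)[OOXX./XO.X.]+0 (1,4)[OOXX./XO..X]+0
p3 O@[OOXXX/XO...] terminal -1; root [O.XX./XO...] d7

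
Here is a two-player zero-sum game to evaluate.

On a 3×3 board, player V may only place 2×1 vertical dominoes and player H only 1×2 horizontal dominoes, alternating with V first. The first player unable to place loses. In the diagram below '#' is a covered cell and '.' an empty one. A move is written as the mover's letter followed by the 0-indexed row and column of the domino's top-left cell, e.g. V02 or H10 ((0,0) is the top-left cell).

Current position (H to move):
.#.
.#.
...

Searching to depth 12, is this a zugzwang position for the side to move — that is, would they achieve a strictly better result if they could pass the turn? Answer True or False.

[.#./.#./...] H move#1: H20:-1/.#./.#./##.*, H21:-1/.#./.#./.##
[.#./.#./##.] V move#2: V00:+1/##./##./##.*, V02:+1/.##/.##/##., V12:+1/.#./.##/###
[##./##./##.] end (terminal -1, H#3); searched .#./.#./... to 12
pass branch (V moves first from the same position):
  | [.#./.#./...] V move#1: V00:+1/##./##./...*, V02:+1/.##/.##/..., V10:+1/.#./##./#.., V12:+1/.#./.##/..#
  | [##./##./...] H move#2: H20:-1/##./##./##.*, H21:-1/##./##./.##
  | [##./##./##.] V move#3: V02:+1/###/###/##.*, V12:+1/##./###/###
  | [###/###/##.] end (terminal -1, H#4); searched .#./.#./... to 12
H moving scores -1; H passing scores -1

zugzwang(.#./.#./..., H) = False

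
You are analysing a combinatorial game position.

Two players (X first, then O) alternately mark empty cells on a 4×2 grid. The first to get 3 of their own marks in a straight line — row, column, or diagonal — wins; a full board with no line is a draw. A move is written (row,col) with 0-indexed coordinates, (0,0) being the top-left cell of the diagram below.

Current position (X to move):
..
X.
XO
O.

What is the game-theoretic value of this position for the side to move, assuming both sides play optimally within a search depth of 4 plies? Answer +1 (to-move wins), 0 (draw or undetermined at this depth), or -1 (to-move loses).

p1 X@[../X./XO/O.]: (0,0)[X./X./XO/O.]+1* (0,1)[.X/X./XO/O.]+0 (1,1)[../XX/XO/O.]+0 (3,1)[../X./XO/OX]+0
p2 O@[X./X./XO/O.] terminal -1; root [../X./XO/O.] d4

value(../X./XO/O., X) = +1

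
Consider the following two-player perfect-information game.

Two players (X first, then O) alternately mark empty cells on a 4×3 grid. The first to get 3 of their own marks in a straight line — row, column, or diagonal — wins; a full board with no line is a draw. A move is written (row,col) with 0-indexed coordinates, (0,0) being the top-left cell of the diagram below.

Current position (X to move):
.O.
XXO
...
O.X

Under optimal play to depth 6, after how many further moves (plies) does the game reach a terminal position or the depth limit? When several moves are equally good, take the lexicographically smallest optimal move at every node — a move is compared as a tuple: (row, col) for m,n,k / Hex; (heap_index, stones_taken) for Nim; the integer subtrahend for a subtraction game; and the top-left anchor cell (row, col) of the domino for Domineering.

PV length from [.O./XXO/.../O.X]: 1 ply

[.O./XXO/.../O.X] X move#1: (0,0):-1/XO./XXO/.../O.X, (0,2):-1/.OX/XXO/.../O.X, (2,0):-1/.O./XXO/X../O.X, (2,1):+1/.O./XXO/.X./O.X*, (2,2):-1/.O./XXO/..X/O.X, (3,1):-1/.O./XXO/.../OXX
[.O./XXO/.X./O.X] end (terminal -1, O#2); searched .O./XXO/.../O.X to 6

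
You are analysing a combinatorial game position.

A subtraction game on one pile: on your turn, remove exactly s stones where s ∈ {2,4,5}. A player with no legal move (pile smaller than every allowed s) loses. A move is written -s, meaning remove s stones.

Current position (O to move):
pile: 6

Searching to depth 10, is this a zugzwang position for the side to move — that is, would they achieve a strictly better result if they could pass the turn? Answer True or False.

zugzwang(6, O) = False

ply 1, O at 6 | -2=-1→4; -4=-1→2; -5=+1→1*
ply 2: 1 is terminal -1 (X); from 6 depth 10
suppose O passes — search the same position with X to move:
pass> ply 1, X at 6 | -2=-1→4; -4=-1→2; -5=+1→1*
pass> ply 2: 1 is terminal -1 (O); from 6 depth 10
for O: play +1, pass -1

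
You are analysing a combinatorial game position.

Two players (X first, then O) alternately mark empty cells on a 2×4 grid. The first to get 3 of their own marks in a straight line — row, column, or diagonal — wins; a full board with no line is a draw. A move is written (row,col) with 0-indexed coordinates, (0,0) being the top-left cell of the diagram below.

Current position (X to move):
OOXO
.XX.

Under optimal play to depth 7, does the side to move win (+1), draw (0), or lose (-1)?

ply 1, X at OOXO/.XX. | (1,0)=+1→OOXO/XXX.*; (1,3)=+1→OOXO/.XXX
ply 2: OOXO/XXX. is terminal -1 (O); from OOXO/.XX. depth 7

value(OOXO/.XX., X) = +1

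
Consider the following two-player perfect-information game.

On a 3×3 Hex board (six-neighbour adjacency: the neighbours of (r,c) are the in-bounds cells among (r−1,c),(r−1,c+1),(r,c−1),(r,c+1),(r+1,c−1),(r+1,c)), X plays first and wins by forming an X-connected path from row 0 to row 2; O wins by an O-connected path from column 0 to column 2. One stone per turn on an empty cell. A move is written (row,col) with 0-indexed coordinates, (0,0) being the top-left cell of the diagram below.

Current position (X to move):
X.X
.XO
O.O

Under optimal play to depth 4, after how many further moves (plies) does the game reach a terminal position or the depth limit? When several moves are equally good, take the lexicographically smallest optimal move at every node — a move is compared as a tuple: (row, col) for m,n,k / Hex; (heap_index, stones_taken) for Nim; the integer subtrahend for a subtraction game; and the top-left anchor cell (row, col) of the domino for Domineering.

p1 X@[X.X/.XO/O.O]: (0,1)[XXX/.XO/O.O]-1 (1,0)[X.X/XXO/O.O]-1 (2,1)[X.X/.XO/OXO]+1*
p2 O@[X.X/.XO/OXO] terminal -1; root [X.X/.XO/O.O] d4

PV length from [X.X/.XO/O.O]: 1 ply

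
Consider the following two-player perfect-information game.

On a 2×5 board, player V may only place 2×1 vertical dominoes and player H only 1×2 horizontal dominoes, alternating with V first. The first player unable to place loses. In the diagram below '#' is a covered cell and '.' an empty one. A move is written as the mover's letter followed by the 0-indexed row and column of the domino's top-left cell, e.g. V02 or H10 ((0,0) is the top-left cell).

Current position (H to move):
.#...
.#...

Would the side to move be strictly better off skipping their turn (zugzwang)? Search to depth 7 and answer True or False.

zugzwang(.#.../.#..., H) = False

p1 H@[.#.../.#...]: H02[.###./.#...]-1* H03[.#.##/.#...]-1 H12[.#.../.###.]-1 H13[.#.../.#.##]-1
p2 V@[.###./.#...]: V00[####./##...]-1 V04[.####/.#..#]+1*
p3 H@[.####/.#..#]: H12[.####/.####]-1*
p4 V@[.####/.####]: V00[#####/#####]+1*
p5 H@[#####/#####] terminal -1; root [.#.../.#...] d7
if H skipped the turn, V would face:
~ p1 V@[.#.../.#...]: V00[##.../##...]-1 V02[.##../.##..]-1 V03[.#.#./.#.#.]+1* V04[.#..#/.#..#]-1
~ p2 H@[.#.#./.#.#.] terminal -1; root [.#.../.#...] d7
compare (H): move=-1 vs pass=-1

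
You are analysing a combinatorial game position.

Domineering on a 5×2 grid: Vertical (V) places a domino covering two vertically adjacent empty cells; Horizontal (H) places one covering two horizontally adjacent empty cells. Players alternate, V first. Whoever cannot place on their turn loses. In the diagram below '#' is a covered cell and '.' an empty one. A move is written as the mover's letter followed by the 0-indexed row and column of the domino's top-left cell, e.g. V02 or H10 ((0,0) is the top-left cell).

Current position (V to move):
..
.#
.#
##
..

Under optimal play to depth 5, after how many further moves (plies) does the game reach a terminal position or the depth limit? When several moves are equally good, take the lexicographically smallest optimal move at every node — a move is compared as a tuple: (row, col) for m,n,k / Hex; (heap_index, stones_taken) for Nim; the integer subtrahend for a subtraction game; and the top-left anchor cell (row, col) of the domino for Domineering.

ply 1, V at ../.#/.#/##/.. | V00=-1→#./##/.#/##/..*; V10=-1→../##/##/##/..
ply 2, H at #./##/.#/##/.. | H40=+1→#./##/.#/##/##*
ply 3: #./##/.#/##/## is terminal -1 (V); from ../.#/.#/##/.. depth 5

PV length from [../.#/.#/##/..]: 2 plies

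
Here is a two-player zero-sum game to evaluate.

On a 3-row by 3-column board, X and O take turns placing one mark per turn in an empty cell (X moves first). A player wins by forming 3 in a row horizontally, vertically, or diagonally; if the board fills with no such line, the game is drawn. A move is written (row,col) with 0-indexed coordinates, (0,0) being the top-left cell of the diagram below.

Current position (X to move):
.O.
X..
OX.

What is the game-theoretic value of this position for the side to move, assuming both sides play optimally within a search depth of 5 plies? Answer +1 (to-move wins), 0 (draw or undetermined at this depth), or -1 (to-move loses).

p1 X@[.O./X../OX.]: (0,0)[XO./X../OX.]+0* (0,2)[.OX/X../OX.]+0 (1,1)[.O./XX./OX.]+0 (1,2)[.O./X.X/OX.]+0 (2,2)[.O./X../OXX]-1
p2 O@[XO./X../OX.]: (0,2)[XOO/X../OX.]-1 (1,1)[XO./XO./OX.]+0* (1,2)[XO./X.O/OX.]+0 (2,2)[XO./X../OXO]+0
p3 X@[XO./XO./OX.]: (0,2)[XOX/XO./OX.]+0* (1,2)[XO./XOX/OX.]-1 (2,2)[XO./XO./OXX]-1
p4 O@[XOX/XO./OX.]: (1,2)[XOX/XOO/OX.]+0* (2,2)[XOX/XO./OXO]+0
p5 X@[XOX/XOO/OX.]: (2,2)[XOX/XOO/OXX]+0*
p6 O@[XOX/XOO/OXX] terminal +0; root [.O./X../OX.] d5

value(.O./X../OX., X) = 0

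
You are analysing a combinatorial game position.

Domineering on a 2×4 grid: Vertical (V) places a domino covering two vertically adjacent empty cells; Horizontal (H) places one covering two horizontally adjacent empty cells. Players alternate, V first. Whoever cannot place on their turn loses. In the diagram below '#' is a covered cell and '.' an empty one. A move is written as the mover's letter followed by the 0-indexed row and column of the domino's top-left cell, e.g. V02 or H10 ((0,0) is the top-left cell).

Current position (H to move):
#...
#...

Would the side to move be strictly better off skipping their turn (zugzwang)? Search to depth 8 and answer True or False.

zugzwang(#.../#..., H) = False

[#.../#...] H move#1: H01:+1/###./#...*, H02:+1/#.##/#..., H11:+1/#.../###., H12:+1/#.../#.##
[###./#...] V move#2: V03:-1/####/#..#*
[####/#..#] H move#3: H11:+1/####/####*
[####/####] end (terminal -1, V#4); searched #.../#... to 8
if H skipped the turn, V would face:
~ [#.../#...] V move#1: V01:-1/##../##.., V02:+1/#.#./#.#.*, V03:-1/#..#/#..#
~ [#.#./#.#.] end (terminal -1, H#2); searched #.../#... to 8
compare (H): move=+1 vs pass=-1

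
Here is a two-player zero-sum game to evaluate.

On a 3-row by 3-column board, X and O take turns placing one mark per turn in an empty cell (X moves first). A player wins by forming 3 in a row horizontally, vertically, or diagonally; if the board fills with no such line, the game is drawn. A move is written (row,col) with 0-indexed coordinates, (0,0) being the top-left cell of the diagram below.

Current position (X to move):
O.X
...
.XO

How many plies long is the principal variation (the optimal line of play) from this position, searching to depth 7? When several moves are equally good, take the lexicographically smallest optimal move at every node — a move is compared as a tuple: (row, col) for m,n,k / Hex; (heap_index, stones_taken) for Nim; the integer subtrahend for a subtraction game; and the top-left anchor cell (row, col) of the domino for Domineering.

p1 X@[O.X/.../.XO]: (0,1)[OXX/.../.XO]-1 (1,0)[O.X/X../.XO]-1 (1,1)[O.X/.X./.XO]+1* (1,2)[O.X/..X/.XO]-1 (2,0)[O.X/.../XXO]-1
p2 O@[O.X/.X./.XO]: (0,1)[OOX/.X./.XO]-1* (1,0)[O.X/OX./.XO]-1 (1,2)[O.X/.XO/.XO]-1 (2,0)[O.X/.X./OXO]-1
p3 X@[OOX/.X./.XO]: (1,0)[OOX/XX./.XO]+1* (1,2)[OOX/.XX/.XO]+1 (2,0)[OOX/.X./XXO]+1
p4 O@[OOX/XX./.XO]: (1,2)[OOX/XXO/.XO]-1* (2,0)[OOX/XX./OXO]-1
p5 X@[OOX/XXO/.XO]: (2,0)[OOX/XXO/XXO]+1*
p6 O@[OOX/XXO/XXO] terminal -1; root [O.X/.../.XO] d7

PV length from [O.X/.../.XO]: 5 plies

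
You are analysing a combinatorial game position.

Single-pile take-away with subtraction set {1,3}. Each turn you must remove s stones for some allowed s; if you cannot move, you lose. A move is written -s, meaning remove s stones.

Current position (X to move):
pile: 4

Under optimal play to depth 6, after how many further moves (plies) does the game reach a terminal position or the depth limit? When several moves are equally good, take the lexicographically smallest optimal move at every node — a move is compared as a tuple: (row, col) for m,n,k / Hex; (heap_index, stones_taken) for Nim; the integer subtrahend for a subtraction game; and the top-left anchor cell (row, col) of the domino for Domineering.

p1 X@[4]: -1[3]-1* -3[1]-1
p2 O@[3]: -1[2]+1* -3[0]+1
p3 X@[2]: -1[1]-1*
p4 O@[1]: -1[0]+1*
p5 X@[0] terminal -1; root [4] d6

PV length from [4]: 4 plies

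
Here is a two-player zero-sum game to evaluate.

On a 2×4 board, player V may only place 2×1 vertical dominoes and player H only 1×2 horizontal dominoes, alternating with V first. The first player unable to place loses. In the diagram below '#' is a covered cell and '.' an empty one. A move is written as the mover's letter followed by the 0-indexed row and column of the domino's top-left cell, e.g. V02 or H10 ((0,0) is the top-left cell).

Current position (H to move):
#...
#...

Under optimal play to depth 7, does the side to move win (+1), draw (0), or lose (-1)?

[#.../#...] H move#1: H01:+1/###./#...*, H02:+1/#.##/#..., H11:+1/#.../###., H12:+1/#.../#.##
[###./#...] V move#2: V03:-1/####/#..#*
[####/#..#] H move#3: H11:+1/####/####*
[####/####] end (terminal -1, V#4); searched #.../#... to 7

value(#.../#..., H) = +1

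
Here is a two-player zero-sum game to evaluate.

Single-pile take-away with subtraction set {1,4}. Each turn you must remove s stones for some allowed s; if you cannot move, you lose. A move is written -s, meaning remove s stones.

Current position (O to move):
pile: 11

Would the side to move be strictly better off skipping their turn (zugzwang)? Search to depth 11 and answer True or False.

ply 1, O at 11 | -1=+1→10*; -4=+1→7
ply 2, X at 10 | -1=-1→9*; -4=-1→6
ply 3, O at 9 | -1=-1→8; -4=+1→5*
ply 4, X at 5 | -1=-1→4*; -4=-1→1
ply 5, O at 4 | -1=-1→3; -4=+1→0*
ply 6: 0 is terminal -1 (X); from 11 depth 11
if O skipped the turn, X would face:
~ ply 1, X at 11 | -1=+1→10*; -4=+1→7
~ ply 2, O at 10 | -1=-1→9*; -4=-1→6
~ ply 3, X at 9 | -1=-1→8; -4=+1→5*
~ ply 4, O at 5 | -1=-1→4*; -4=-1→1
~ ply 5, X at 4 | -1=-1→3; -4=+1→0*
~ ply 6: 0 is terminal -1 (O); from 11 depth 11
compare (O): move=+1 vs pass=-1

zugzwang(11, O) = False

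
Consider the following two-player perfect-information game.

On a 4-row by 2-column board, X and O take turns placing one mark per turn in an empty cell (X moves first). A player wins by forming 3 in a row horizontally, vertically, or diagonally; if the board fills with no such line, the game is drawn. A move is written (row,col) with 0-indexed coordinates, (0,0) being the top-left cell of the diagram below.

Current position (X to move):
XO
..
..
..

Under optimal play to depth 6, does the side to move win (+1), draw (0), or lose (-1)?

value(XO/../../.., X) = 0

[XO/../../..] X move#1: (1,0):+0/XO/X./../..*, (1,1):+0/XO/.X/../.., (2,0):+0/XO/../X./.., (2,1):+0/XO/../.X/.., (3,0):+0/XO/../../X., (3,1):+0/XO/../../.X
[XO/X./../..] O move#2: (1,1):-1/XO/XO/../.., (2,0):+0/XO/X./O./..*, (2,1):-1/XO/X./.O/.., (3,0):-1/XO/X./../O., (3,1):-1/XO/X./../.O
[XO/X./O./..] X move#3: (1,1):+0/XO/XX/O./..*, (2,1):+0/XO/X./OX/.., (3,0):+0/XO/X./O./X., (3,1):+0/XO/X./O./.X
[XO/XX/O./..] O move#4: (2,1):+0/XO/XX/OO/..*, (3,0):+0/XO/XX/O./O., (3,1):+0/XO/XX/O./.O
[XO/XX/OO/..] X move#5: (3,0):+0/XO/XX/OO/X.*, (3,1):+0/XO/XX/OO/.X
[XO/XX/OO/X.] O move#6: (3,1):+0/XO/XX/OO/XO*
[XO/XX/OO/XO] end (terminal +0, X#7); searched XO/../../.. to 6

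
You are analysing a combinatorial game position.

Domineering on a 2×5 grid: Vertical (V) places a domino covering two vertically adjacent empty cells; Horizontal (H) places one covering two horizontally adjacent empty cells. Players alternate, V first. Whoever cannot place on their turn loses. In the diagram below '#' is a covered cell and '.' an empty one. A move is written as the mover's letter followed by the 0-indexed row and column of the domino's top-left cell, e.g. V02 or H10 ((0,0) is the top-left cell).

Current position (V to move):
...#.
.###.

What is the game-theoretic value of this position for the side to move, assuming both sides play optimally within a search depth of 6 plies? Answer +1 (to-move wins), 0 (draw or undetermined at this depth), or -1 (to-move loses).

value(...#./.###., V) = +1

[...#./.###.] V move#1: V00:+1/#..#./####.*, V04:-1/...##/.####
[#..#./####.] H move#2: H01:-1/####./####.*
[####./####.] V move#3: V04:+1/#####/#####*
[#####/#####] end (terminal -1, H#4); searched ...#./.###. to 6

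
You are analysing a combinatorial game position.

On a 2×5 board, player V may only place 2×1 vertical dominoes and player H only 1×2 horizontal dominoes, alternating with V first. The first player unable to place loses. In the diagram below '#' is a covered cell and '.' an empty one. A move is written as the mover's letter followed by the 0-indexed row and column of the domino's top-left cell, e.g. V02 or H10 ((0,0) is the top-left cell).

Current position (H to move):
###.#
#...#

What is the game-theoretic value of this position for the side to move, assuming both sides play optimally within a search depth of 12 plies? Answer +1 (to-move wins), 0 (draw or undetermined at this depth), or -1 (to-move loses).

value(###.#/#...#, H) = +1

p1 H@[###.#/#...#]: H11[###.#/###.#]-1 H12[###.#/#.###]+1*
p2 V@[###.#/#.###] terminal -1; root [###.#/#...#] d12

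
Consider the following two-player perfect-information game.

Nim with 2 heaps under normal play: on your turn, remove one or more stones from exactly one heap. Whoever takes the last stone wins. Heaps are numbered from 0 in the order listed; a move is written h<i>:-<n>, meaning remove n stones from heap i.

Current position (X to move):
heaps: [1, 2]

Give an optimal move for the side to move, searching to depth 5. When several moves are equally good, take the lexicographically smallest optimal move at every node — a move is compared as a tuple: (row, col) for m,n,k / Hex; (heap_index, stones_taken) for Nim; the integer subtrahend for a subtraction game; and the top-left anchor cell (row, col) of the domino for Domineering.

[(1,2)] X move#1: h0:-1:-1/(0,2), h1:-1:+1/(1,1)*, h1:-2:-1/(1,0)
[(1,1)] O move#2: h0:-1:-1/(0,1)*, h1:-1:-1/(1,0)
[(0,1)] X move#3: h1:-1:+1/(0,0)*
[(0,0)] end (terminal -1, O#4); searched (1,2) to 5

X's best at [(1,2)]: h1:-1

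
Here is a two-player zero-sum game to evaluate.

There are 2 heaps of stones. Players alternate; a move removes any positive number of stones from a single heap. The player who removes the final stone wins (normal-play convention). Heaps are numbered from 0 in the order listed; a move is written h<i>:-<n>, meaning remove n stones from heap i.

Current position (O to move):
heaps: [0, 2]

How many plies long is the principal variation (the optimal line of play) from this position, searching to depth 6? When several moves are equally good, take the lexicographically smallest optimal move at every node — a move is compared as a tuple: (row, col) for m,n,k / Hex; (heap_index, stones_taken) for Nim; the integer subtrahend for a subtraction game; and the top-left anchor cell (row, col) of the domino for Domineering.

[(0,2)] O move#1: h1:-1:-1/(0,1), h1:-2:+1/(0,0)*
[(0,0)] end (terminal -1, X#2); searched (0,2) to 6

PV length from [(0,2)]: 1 ply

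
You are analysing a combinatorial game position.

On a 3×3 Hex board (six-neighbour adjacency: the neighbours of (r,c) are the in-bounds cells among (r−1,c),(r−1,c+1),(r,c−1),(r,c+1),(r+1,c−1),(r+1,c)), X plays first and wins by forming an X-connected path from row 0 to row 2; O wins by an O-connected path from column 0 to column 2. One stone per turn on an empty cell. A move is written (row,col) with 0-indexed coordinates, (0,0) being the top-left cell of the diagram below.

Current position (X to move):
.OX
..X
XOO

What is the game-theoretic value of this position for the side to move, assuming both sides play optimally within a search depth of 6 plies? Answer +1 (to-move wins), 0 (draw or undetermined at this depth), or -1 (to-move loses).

ply 1, X at .OX/..X/XOO | (0,0)=+1→XOX/..X/XOO*; (1,0)=+1→.OX/X.X/XOO; (1,1)=+1→.OX/.XX/XOO
ply 2, O at XOX/..X/XOO | (1,0)=-1→XOX/O.X/XOO*; (1,1)=-1→XOX/.OX/XOO
ply 3, X at XOX/O.X/XOO | (1,1)=+1→XOX/OXX/XOO*
ply 4: XOX/OXX/XOO is terminal -1 (O); from .OX/..X/XOO depth 6

value(.OX/..X/XOO, X) = +1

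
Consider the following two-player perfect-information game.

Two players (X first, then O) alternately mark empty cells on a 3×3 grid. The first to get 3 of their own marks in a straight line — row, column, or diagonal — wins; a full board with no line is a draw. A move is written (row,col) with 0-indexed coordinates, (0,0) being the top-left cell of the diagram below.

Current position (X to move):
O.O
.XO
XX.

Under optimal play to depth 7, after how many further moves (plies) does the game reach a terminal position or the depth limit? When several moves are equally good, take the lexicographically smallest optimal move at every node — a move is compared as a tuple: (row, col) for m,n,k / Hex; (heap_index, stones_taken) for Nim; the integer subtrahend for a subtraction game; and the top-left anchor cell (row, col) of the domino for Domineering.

PV length from [O.O/.XO/XX.]: 1 ply

p1 X@[O.O/.XO/XX.]: (0,1)[OXO/.XO/XX.]+1* (1,0)[O.O/XXO/XX.]-1 (2,2)[O.O/.XO/XXX]+1
p2 O@[OXO/.XO/XX.] terminal -1; root [O.O/.XO/XX.] d7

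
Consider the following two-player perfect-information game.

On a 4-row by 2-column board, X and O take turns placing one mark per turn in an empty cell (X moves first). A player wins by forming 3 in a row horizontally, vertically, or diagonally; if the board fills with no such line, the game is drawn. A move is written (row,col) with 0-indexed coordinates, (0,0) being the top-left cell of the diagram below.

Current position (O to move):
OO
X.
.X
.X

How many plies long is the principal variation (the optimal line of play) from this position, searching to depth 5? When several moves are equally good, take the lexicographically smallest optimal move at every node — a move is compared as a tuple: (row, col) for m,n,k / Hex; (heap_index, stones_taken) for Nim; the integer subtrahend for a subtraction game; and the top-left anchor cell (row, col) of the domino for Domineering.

PV length from [OO/X./.X/.X]: 3 plies

ply 1, O at OO/X./.X/.X | (1,1)=+0→OO/XO/.X/.X*; (2,0)=-1→OO/X./OX/.X; (3,0)=-1→OO/X./.X/OX
ply 2, X at OO/XO/.X/.X | (2,0)=+0→OO/XO/XX/.X*; (3,0)=+0→OO/XO/.X/XX
ply 3, O at OO/XO/XX/.X | (3,0)=+0→OO/XO/XX/OX*
ply 4: OO/XO/XX/OX is terminal +0 (X); from OO/X./.X/.X depth 5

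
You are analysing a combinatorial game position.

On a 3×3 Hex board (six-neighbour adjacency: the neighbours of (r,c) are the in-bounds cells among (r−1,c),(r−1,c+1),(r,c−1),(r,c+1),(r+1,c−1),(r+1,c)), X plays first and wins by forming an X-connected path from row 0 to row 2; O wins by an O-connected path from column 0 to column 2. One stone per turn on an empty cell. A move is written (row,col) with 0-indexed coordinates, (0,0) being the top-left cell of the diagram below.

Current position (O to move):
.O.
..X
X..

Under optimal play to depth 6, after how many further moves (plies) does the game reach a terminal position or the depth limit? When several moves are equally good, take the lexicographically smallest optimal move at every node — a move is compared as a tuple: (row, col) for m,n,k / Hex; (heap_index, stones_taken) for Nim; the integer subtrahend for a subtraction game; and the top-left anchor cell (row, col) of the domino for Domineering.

PV length from [.O./..X/X..]: 3 plies

p1 O@[.O./..X/X..]: (0,0)[OO./..X/X..]-1 (0,2)[.OO/..X/X..]+1* (1,0)[.O./O.X/X..]-1 (1,1)[.O./.OX/X..]-1 (2,1)[.O./..X/XO.]-1 (2,2)[.O./..X/X.O]-1
p2 X@[.OO/..X/X..]: (0,0)[XOO/..X/X..]-1* (1,0)[.OO/X.X/X..]-1 (1,1)[.OO/.XX/X..]-1 (2,1)[.OO/..X/XX.]-1 (2,2)[.OO/..X/X.X]-1
p3 O@[XOO/..X/X..]: (1,0)[XOO/O.X/X..]+1* (1,1)[XOO/.OX/X..]-1 (2,1)[XOO/..X/XO.]-1 (2,2)[XOO/..X/X.O]-1
p4 X@[XOO/O.X/X..] terminal -1; root [.O./..X/X..] d6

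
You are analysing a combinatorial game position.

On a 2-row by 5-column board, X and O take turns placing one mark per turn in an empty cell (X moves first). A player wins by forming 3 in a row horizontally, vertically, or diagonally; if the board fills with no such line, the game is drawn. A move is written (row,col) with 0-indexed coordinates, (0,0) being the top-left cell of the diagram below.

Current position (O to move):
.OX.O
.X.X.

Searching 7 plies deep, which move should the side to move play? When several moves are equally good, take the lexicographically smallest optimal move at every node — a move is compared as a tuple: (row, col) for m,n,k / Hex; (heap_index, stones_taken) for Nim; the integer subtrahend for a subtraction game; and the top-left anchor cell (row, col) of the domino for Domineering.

O's best at [.OX.O/.X.X.]: (1,2)

p1 O@[.OX.O/.X.X.]: (0,0)[OOX.O/.X.X.]-1 (0,3)[.OXOO/.X.X.]-1 (1,0)[.OX.O/OX.X.]-1 (1,2)[.OX.O/.XOX.]+0* (1,4)[.OX.O/.X.XO]-1
p2 X@[.OX.O/.XOX.]: (0,0)[XOX.O/.XOX.]+0* (0,3)[.OXXO/.XOX.]+0 (1,0)[.OX.O/XXOX.]+0 (1,4)[.OX.O/.XOXX]+0
p3 O@[XOX.O/.XOX.]: (0,3)[XOXOO/.XOX.]+0* (1,0)[XOX.O/OXOX.]+0 (1,4)[XOX.O/.XOXO]+0
p4 X@[XOXOO/.XOX.]: (1,0)[XOXOO/XXOX.]+0* (1,4)[XOXOO/.XOXX]+0
p5 O@[XOXOO/XXOX.]: (1,4)[XOXOO/XXOXO]+0*
p6 X@[XOXOO/XXOXO] terminal +0; root [.OX.O/.X.X.] d7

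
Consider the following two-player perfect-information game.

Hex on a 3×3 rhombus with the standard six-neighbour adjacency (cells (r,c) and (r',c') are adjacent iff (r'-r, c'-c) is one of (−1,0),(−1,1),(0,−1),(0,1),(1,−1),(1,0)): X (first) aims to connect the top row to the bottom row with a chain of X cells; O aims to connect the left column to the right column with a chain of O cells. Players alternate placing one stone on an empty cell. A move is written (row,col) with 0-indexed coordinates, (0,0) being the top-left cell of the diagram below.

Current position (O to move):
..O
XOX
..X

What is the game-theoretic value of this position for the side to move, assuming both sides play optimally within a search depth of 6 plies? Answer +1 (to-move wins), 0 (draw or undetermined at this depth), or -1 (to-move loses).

value(..O/XOX/..X, O) = +1

[..O/XOX/..X] O move#1: (0,0):+1/O.O/XOX/..X*, (0,1):+1/.OO/XOX/..X, (2,0):+1/..O/XOX/O.X, (2,1):-1/..O/XOX/.OX
[O.O/XOX/..X] X move#2: (0,1):-1/OXO/XOX/..X*, (2,0):-1/O.O/XOX/X.X, (2,1):-1/O.O/XOX/.XX
[OXO/XOX/..X] O move#3: (2,0):+1/OXO/XOX/O.X*, (2,1):-1/OXO/XOX/.OX
[OXO/XOX/O.X] end (terminal -1, X#4); searched ..O/XOX/..X to 6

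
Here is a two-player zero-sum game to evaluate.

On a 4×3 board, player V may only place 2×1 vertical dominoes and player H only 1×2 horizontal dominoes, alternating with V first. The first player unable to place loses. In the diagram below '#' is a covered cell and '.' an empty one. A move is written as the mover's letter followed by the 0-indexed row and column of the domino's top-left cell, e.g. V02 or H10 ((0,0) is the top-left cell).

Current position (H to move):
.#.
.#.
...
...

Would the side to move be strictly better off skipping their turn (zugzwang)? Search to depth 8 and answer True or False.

zugzwang(.#./.#./.../..., H) = False

ply 1, H at .#./.#./.../... | H20=-1→.#./.#./##./...*; H21=-1→.#./.#./.##/...; H30=-1→.#./.#./.../##.; H31=-1→.#./.#./.../.##
ply 2, V at .#./.#./##./... | V00=+1→##./##./##./...*; V02=+1→.##/.##/##./...; V12=+1→.#./.##/###/...; V22=+1→.#./.#./###/..#
ply 3, H at ##./##./##./... | H30=-1→##./##./##./##.*; H31=-1→##./##./##./.##
ply 4, V at ##./##./##./##. | V02=+1→###/###/##./##.*; V12=+1→##./###/###/##.; V22=+1→##./##./###/###
ply 5: ###/###/##./##. is terminal -1 (H); from .#./.#./.../... depth 8
if H skipped the turn, V would face:
~ ply 1, V at .#./.#./.../... | V00=+1→##./##./.../...*; V02=+1→.##/.##/.../...; V10=-1→.#./##./#../...; V12=-1→.#./.##/..#/...; V20=+1→.#./.#./#../#..; V21=+1→.#./.#./.#./.#.; V22=+1→.#./.#./..#/..#
~ ply 2, H at ##./##./.../... | H20=-1→##./##./##./...*; H21=-1→##./##./.##/...; H30=-1→##./##./.../##.; H31=-1→##./##./.../.##
~ ply 3, V at ##./##./##./... | V02=-1→###/###/##./...; V12=-1→##./###/###/...; V22=+1→##./##./###/..#*
~ ply 4, H at ##./##./###/..# | H30=-1→##./##./###/###*
~ ply 5, V at ##./##./###/### | V02=+1→###/###/###/###*
~ ply 6: ###/###/###/### is terminal -1 (H); from .#./.#./.../... depth 8
compare (H): move=-1 vs pass=-1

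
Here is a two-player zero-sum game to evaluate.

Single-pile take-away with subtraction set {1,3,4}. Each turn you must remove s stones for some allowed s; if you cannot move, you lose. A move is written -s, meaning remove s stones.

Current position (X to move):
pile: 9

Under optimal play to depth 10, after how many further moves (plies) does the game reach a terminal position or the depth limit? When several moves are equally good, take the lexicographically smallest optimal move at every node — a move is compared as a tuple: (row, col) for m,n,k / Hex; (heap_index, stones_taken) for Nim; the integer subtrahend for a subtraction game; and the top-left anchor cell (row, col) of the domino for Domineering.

ply 1, X at 9 | -1=-1→8*; -3=-1→6; -4=-1→5
ply 2, O at 8 | -1=+1→7*; -3=-1→5; -4=-1→4
ply 3, X at 7 | -1=-1→6*; -3=-1→4; -4=-1→3
ply 4, O at 6 | -1=-1→5; -3=-1→3; -4=+1→2*
ply 5, X at 2 | -1=-1→1*
ply 6, O at 1 | -1=+1→0*
ply 7: 0 is terminal -1 (X); from 9 depth 10

PV length from [9]: 6 plies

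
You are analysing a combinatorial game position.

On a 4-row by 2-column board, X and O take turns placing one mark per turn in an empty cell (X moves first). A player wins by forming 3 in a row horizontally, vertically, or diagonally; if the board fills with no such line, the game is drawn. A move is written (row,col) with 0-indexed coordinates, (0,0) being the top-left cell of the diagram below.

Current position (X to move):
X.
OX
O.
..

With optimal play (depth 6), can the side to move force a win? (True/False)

[X./OX/O./..] X move#1: (0,1):-1/XX/OX/O./.., (2,1):-1/X./OX/OX/.., (3,0):+0/X./OX/O./X.*, (3,1):-1/X./OX/O./.X
[X./OX/O./X.] O move#2: (0,1):+0/XO/OX/O./X.*, (2,1):+0/X./OX/OO/X., (3,1):+0/X./OX/O./XO
[XO/OX/O./X.] X move#3: (2,1):+0/XO/OX/OX/X.*, (3,1):+0/XO/OX/O./XX
[XO/OX/OX/X.] O move#4: (3,1):+0/XO/OX/OX/XO*
[XO/OX/OX/XO] end (terminal +0, X#5); searched X./OX/O./.. to 6

X winning at [X./OX/O./..]: False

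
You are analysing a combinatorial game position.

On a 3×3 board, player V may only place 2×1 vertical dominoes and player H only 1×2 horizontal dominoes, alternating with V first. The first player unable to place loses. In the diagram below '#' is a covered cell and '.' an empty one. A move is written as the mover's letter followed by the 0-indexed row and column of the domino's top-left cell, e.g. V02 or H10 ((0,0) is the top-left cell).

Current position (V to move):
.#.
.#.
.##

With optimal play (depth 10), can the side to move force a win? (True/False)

[.#./.#./.##] V move#1: V00:+1/##./##./.##*, V02:+1/.##/.##/.##, V10:+1/.#./##./###
[##./##./.##] end (terminal -1, H#2); searched .#./.#./.## to 10

V winning at [.#./.#./.##]: True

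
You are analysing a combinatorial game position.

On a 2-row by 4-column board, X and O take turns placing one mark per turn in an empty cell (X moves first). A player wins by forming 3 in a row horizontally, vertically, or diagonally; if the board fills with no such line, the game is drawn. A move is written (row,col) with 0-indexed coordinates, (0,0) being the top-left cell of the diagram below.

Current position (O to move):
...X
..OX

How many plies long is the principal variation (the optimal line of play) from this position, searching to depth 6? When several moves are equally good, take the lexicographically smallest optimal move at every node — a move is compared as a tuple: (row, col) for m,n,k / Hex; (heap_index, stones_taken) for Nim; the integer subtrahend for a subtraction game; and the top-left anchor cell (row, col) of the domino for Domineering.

PV length from [...X/..OX]: 5 plies

ply 1, O at ...X/..OX | (0,0)=+0→O..X/..OX*; (0,1)=+0→.O.X/..OX; (0,2)=+0→..OX/..OX; (1,0)=+0→...X/O.OX; (1,1)=+0→...X/.OOX
ply 2, X at O..X/..OX | (0,1)=+0→OX.X/..OX*; (0,2)=+0→O.XX/..OX; (1,0)=+0→O..X/X.OX; (1,1)=+0→O..X/.XOX
ply 3, O at OX.X/..OX | (0,2)=+0→OXOX/..OX*; (1,0)=-1→OX.X/O.OX; (1,1)=-1→OX.X/.OOX
ply 4, X at OXOX/..OX | (1,0)=+0→OXOX/X.OX*; (1,1)=+0→OXOX/.XOX
ply 5, O at OXOX/X.OX | (1,1)=+0→OXOX/XOOX*
ply 6: OXOX/XOOX is terminal +0 (X); from ...X/..OX depth 6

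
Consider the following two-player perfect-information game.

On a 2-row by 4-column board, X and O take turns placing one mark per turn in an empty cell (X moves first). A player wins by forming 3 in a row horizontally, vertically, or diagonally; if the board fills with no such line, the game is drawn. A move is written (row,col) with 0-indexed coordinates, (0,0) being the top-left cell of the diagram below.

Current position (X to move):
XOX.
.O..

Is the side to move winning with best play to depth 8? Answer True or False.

ply 1, X at XOX./.O.. | (0,3)=-1→XOXX/.O..; (1,0)=+0→XOX./XO..*; (1,2)=+0→XOX./.OX.; (1,3)=+0→XOX./.O.X
ply 2, O at XOX./XO.. | (0,3)=+0→XOXO/XO..*; (1,2)=+0→XOX./XOO.; (1,3)=+0→XOX./XO.O
ply 3, X at XOXO/XO.. | (1,2)=+0→XOXO/XOX.*; (1,3)=+0→XOXO/XO.X
ply 4, O at XOXO/XOX. | (1,3)=+0→XOXO/XOXO*
ply 5: XOXO/XOXO is terminal +0 (X); from XOX./.O.. depth 8

X winning at [XOX./.O..]: False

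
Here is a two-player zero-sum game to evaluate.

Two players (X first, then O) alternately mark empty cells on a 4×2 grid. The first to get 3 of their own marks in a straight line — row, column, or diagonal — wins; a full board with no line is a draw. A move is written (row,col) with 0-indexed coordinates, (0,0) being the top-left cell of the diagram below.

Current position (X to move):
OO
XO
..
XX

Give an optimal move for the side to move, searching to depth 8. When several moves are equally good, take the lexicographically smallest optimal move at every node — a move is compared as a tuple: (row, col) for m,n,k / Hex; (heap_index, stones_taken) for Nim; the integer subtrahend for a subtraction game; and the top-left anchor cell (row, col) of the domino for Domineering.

[OO/XO/../XX] X move#1: (2,0):+1/OO/XO/X./XX*, (2,1):+0/OO/XO/.X/XX
[OO/XO/X./XX] end (terminal -1, O#2); searched OO/XO/../XX to 8

X's best at [OO/XO/../XX]: (2,0)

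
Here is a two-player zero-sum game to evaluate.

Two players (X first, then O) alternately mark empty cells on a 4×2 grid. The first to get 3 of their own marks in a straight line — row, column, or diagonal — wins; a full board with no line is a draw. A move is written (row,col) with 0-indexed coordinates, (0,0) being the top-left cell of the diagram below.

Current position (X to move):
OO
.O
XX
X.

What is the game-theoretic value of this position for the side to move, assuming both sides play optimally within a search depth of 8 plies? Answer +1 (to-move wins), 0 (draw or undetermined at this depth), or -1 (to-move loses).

ply 1, X at OO/.O/XX/X. | (1,0)=+1→OO/XO/XX/X.*; (3,1)=+0→OO/.O/XX/XX
ply 2: OO/XO/XX/X. is terminal -1 (O); from OO/.O/XX/X. depth 8

value(OO/.O/XX/X., X) = +1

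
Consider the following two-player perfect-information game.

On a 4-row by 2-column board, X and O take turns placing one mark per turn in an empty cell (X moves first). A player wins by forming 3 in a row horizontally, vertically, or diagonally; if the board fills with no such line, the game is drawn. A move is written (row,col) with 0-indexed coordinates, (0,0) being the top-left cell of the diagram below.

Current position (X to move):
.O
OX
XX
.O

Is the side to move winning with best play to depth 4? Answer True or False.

X winning at [.O/OX/XX/.O]: False

ply 1, X at .O/OX/XX/.O | (0,0)=+0→XO/OX/XX/.O*; (3,0)=+0→.O/OX/XX/XO
ply 2, O at XO/OX/XX/.O | (3,0)=+0→XO/OX/XX/OO*
ply 3: XO/OX/XX/OO is terminal +0 (X); from .O/OX/XX/.O depth 4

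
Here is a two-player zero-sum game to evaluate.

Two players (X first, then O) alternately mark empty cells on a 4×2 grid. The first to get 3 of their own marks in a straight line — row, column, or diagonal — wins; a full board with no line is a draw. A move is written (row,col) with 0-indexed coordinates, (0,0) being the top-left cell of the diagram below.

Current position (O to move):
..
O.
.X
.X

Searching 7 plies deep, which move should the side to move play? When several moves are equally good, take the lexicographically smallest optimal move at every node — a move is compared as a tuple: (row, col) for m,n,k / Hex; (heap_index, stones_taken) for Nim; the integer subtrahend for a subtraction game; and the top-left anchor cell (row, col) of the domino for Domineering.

[../O./.X/.X] O move#1: (0,0):-1/O./O./.X/.X, (0,1):-1/.O/O./.X/.X, (1,1):+0/../OO/.X/.X*, (2,0):-1/../O./OX/.X, (3,0):-1/../O./.X/OX
[../OO/.X/.X] X move#2: (0,0):+0/X./OO/.X/.X*, (0,1):-1/.X/OO/.X/.X, (2,0):+0/../OO/XX/.X, (3,0):+0/../OO/.X/XX
[X./OO/.X/.X] O move#3: (0,1):+0/XO/OO/.X/.X*, (2,0):+0/X./OO/OX/.X, (3,0):+0/X./OO/.X/OX
[XO/OO/.X/.X] X move#4: (2,0):+0/XO/OO/XX/.X*, (3,0):+0/XO/OO/.X/XX
[XO/OO/XX/.X] O move#5: (3,0):+0/XO/OO/XX/OX*
[XO/OO/XX/OX] end (terminal +0, X#6); searched ../O./.X/.X to 7

O's best at [../O./.X/.X]: (1,1)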